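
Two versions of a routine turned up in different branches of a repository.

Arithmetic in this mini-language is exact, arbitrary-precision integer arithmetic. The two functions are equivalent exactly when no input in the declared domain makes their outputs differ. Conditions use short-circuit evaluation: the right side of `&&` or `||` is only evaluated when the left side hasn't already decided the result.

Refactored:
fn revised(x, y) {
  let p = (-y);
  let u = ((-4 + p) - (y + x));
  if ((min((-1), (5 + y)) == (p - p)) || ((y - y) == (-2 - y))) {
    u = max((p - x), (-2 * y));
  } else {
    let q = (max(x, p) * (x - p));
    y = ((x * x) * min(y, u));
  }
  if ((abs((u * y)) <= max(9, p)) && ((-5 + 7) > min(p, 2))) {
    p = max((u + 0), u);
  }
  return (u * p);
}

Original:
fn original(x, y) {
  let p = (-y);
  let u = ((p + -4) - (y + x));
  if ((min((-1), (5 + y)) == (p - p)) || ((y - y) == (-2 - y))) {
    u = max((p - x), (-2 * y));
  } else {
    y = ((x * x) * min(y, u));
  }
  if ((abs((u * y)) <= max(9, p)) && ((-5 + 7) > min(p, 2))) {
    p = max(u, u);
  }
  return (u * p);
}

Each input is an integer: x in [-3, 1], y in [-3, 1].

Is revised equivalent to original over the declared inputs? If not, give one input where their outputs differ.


The two are interchangeable: statement counts differ, plus local variable names differ, plus arithmetic usage differs, plus constant usage differs, plus min/max/abs usage differs, and every declared input agrees.
Tracing x=-2, y=-2: original: p=2, then u=2, then ((min((-1), (5 + y)) == (p - p)) || ((y - y) == (-2 - y))) is true, then u=4, then ((abs((u * y)) <= max(9, p)) && ((-5 + 7) > min(p, 2))) is false, then returns 8 | revised: p=2, then u=2, then ((min((-1), (5 + y)) == (p - p)) || ((y - y) == (-2 - y))) is true, then u=4, then ((abs((u * y)) <= max(9, p)) && ((-5 + 7) > min(p, 2))) is false, then returns 8 — matching result 8.
Sweeping the whole domain (25 inputs) finds no disagreement.
verdict: equivalent


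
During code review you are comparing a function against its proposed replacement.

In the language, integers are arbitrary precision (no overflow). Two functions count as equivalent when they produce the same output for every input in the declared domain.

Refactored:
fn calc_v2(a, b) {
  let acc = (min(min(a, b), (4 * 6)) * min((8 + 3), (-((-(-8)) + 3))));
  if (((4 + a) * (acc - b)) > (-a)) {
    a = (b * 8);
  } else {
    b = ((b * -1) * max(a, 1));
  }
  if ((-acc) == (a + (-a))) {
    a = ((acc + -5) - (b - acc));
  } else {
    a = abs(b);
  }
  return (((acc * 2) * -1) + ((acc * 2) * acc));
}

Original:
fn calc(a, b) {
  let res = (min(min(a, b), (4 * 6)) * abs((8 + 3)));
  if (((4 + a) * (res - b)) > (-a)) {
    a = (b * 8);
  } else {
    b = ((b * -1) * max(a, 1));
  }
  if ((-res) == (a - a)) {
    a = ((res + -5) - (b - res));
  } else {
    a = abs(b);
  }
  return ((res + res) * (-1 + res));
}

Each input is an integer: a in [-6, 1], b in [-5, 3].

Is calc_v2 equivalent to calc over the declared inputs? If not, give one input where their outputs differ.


The rewrite breaks on a=-6, b=-5, where the results are 8844 and 8580.
calc: res = -66; (((4 + a) * (res - b)) > (-a)) -> true; a = -40; ((-res) == (a - a)) -> false; a = 5; return 8844
calc_v2: acc = 66; (((4 + a) * (acc - b)) > (-a)) -> false; b = 5; ((-acc) == (a + (-a))) -> false; a = 5; return 8580
verdict: not equivalent; witness: a=-6, b=-5


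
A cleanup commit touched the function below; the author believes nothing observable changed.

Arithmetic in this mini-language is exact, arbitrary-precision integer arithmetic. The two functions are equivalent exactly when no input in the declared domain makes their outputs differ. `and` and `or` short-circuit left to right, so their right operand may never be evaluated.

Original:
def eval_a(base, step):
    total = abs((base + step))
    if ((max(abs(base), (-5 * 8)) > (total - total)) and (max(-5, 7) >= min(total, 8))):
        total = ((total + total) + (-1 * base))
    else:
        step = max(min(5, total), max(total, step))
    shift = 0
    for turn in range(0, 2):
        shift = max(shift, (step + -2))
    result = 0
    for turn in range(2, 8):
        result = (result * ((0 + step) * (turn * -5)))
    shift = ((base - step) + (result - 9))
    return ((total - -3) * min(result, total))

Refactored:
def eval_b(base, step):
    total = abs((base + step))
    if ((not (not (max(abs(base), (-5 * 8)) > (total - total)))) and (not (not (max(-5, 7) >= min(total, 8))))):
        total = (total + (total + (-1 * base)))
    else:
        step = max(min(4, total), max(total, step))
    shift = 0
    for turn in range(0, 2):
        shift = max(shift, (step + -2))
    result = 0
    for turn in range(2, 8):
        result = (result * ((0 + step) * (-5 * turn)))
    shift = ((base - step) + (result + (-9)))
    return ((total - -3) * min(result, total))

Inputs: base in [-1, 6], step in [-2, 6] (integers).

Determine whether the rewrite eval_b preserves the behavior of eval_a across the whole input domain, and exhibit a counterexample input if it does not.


Equivalent. The suspicious edit (`5` became `4`) never changes the result for any input inside the declared domain.
Every one of the 72 inputs gives matching results.
As a probe, take base=4, step=3: eval_a runs total becomes 7; next ((max(abs(base), (-5 * 8)) > (total - total)) and (max(-5, 7) >= min(total, 8))) evaluates to true; next total becomes 10; next shift becomes 0; next at turn=0:; next shift becomes 1; next at turn=1:; next shift becomes 1; next result becomes 0; next at turn=2:; next result becomes 0; next at turn=3:; next result becomes 0; next at turn=4:; next result becomes 0; next at turn=5:; next result becomes 0; next at turn=6:; next result becomes 0; next at turn=7:; next result becomes 0; next shift becomes -8; next final value 0; eval_b runs total becomes 7; next ((not (not (max(abs(base), (-5 * 8)) > (total - total)))) and (not (not (max(-5, 7) >= min(total, 8))))) evaluates to true; next total becomes 10; next shift becomes 0; next at turn=0:; next shift becomes 1; next at turn=1:; next shift becomes 1; next result becomes 0; next at turn=2:; next result becomes 0; next at turn=3:; next result becomes 0; next at turn=4:; next result becomes 0; next at turn=5:; next result becomes 0; next at turn=6:; next result becomes 0; next at turn=7:; next result becomes 0; next shift becomes -8; next final value 0; both end at 0.
verdict: equivalent


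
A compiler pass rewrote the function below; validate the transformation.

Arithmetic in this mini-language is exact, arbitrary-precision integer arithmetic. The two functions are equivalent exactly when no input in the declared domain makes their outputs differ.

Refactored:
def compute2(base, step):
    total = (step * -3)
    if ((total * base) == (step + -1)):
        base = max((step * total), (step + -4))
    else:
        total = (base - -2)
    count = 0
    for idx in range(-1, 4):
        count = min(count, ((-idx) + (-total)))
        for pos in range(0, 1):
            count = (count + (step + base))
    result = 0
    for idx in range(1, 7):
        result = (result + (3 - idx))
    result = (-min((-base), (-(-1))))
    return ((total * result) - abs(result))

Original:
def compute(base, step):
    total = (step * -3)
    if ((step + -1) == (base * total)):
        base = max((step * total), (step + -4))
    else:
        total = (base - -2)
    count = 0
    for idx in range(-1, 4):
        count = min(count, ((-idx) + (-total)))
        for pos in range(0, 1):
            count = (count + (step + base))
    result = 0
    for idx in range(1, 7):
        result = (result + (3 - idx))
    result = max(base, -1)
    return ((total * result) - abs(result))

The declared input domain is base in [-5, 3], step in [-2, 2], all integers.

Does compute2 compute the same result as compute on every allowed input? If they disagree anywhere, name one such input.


Equivalent — the differences include min/max/abs usage differs, yet no declared input distinguishes the two.
Tracing base=-3, step=1: compute: total becomes -3; next ((step + -1) == (base * total)) evaluates to false; next total becomes -1; next count becomes 0; next at idx=-1:; next count becomes 0; next at pos=0:; next count becomes -2; next at idx=0:; next count becomes -2; next at pos=0:; next count becomes -4; next at idx=1:; next count becomes -4; next at pos=0:; next count becomes -6; next at idx=2:; next count becomes -6; next at pos=0:; next count becomes -8; next at idx=3:; next count becomes -8; next at pos=0:; next count becomes -10; next result becomes 0; next at idx=1:; next result becomes 2; next at idx=2:; next result becomes 3; next at idx=3:; next result becomes 3; next at idx=4:; next result becomes 2; next at idx=5:; next result becomes 0; next at idx=6:; next result becomes -3; next result becomes -1; next final value 0 | compute2: total becomes -3; next ((total * base) == (step + -1)) evaluates to false; next total becomes -1; next count becomes 0; next at idx=-1:; next count becomes 0; next at pos=0:; next count becomes -2; next at idx=0:; next count becomes -2; next at pos=0:; next count becomes -4; next at idx=1:; next count becomes -4; next at pos=0:; next count becomes -6; next at idx=2:; next count becomes -6; next at pos=0:; next count becomes -8; next at idx=3:; next count becomes -8; next at pos=0:; next count becomes -10; next result becomes 0; next at idx=1:; next result becomes 2; next at idx=2:; next result becomes 3; next at idx=3:; next result becomes 3; next at idx=4:; next result becomes 2; next at idx=5:; next result becomes 0; next at idx=6:; next result becomes -3; next result becomes -1; next final value 0 — matching result 0.
Sweeping the whole domain (45 inputs) finds no disagreement.
verdict: equivalent


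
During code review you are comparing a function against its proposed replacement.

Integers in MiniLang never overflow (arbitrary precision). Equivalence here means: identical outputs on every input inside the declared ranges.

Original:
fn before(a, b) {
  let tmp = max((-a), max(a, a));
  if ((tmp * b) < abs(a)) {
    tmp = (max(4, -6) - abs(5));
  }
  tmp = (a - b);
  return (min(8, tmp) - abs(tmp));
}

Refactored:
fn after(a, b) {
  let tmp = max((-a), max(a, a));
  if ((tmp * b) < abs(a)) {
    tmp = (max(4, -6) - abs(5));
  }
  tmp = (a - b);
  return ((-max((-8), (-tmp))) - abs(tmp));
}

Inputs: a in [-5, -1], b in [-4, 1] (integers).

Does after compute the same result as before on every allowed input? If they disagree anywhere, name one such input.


Differences: min/max/abs usage differs — yet all 30 inputs agree.
verdict: equivalent


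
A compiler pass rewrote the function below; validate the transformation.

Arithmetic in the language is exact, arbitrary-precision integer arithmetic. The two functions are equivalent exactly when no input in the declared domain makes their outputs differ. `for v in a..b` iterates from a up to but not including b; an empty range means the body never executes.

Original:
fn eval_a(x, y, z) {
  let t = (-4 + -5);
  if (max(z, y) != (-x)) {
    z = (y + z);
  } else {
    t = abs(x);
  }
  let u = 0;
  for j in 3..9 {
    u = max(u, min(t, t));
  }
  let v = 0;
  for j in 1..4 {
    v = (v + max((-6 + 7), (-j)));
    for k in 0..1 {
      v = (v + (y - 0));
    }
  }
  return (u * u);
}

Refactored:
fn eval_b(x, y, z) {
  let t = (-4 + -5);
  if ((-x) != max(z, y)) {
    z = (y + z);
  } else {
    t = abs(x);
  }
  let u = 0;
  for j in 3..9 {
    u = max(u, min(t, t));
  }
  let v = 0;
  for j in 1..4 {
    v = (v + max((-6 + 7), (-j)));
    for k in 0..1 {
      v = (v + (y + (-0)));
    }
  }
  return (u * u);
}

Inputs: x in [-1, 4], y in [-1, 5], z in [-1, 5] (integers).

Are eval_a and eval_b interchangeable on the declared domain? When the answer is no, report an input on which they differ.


Side by side, the visible changes include: arithmetic usage differs.
Tracing x=1, y=4, z=2: eval_a: t=-9, then (max(z, y) != (-x)) is true, then z=6, then u=0, then (j=3), then u=0, then (j=4), then u=0, then (j=5), then u=0, then (j=6), then u=0, then (j=7), then u=0, then (j=8), then u=0, then v=0, then (j=1), then v=1, then (k=0), then v=5, then (j=2), then v=6, then (k=0), then v=10, then (j=3), then v=11, then (k=0), then v=15, then returns 0 | eval_b: t=-9, then ((-x) != max(z, y)) is true, then z=6, then u=0, then (j=3), then u=0, then (j=4), then u=0, then (j=5), then u=0, then (j=6), then u=0, then (j=7), then u=0, then (j=8), then u=0, then v=0, then (j=1), then v=1, then (k=0), then v=5, then (j=2), then v=6, then (k=0), then v=10, then (j=3), then v=11, then (k=0), then v=15, then returns 0 — matching result 0.
Sweeping the whole domain (294 inputs) finds no disagreement.
verdict: equivalent


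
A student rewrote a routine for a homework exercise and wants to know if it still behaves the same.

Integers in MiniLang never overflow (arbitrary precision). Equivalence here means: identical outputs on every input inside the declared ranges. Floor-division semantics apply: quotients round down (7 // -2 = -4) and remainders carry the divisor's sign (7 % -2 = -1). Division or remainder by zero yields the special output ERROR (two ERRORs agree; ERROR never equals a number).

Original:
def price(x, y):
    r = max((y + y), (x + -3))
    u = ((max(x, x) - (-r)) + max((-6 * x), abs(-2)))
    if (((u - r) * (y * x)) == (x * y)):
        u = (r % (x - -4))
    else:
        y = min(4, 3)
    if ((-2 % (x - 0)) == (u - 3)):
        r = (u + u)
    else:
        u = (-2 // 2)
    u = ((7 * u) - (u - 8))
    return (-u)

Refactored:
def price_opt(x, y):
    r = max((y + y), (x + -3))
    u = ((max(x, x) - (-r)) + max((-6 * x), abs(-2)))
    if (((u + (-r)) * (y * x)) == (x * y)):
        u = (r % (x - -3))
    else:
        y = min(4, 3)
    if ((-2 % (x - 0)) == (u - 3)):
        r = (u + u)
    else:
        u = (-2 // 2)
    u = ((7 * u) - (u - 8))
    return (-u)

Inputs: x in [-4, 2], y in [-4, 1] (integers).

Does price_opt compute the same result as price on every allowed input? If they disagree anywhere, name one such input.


Try x=-4, y=0.
price: r = 0; u = 20; (((u - r) * (y * x)) == (x * y)) -> true; division by zero -> ERROR
price_opt: r = 0; u = 20; (((u + (-r)) * (y * x)) == (x * y)) -> true; u = 0; ((-2 % (x - 0)) == (u - 3)) -> false; u = -1; u = 2; return -2
ERROR and -2 differ, so these are not the same function on this domain.
verdict: not equivalent; witness: x=-4, y=0


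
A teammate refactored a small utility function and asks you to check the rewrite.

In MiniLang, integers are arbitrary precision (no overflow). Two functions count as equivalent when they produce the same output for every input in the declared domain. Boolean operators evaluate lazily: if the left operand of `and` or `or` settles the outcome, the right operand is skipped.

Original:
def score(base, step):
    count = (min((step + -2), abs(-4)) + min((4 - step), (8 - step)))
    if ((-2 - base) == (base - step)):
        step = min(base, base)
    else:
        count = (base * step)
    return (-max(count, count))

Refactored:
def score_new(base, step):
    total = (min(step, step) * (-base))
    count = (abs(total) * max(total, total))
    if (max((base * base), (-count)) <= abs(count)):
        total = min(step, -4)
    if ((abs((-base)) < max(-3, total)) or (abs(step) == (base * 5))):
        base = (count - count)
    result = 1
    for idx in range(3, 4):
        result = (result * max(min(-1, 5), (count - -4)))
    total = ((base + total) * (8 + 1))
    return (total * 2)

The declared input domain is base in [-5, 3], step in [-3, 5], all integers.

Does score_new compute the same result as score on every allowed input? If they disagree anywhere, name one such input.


At base=-5, step=-3: score gives -15, score_new gives -162.
verdict: not equivalent; witness: base=-5, step=-3


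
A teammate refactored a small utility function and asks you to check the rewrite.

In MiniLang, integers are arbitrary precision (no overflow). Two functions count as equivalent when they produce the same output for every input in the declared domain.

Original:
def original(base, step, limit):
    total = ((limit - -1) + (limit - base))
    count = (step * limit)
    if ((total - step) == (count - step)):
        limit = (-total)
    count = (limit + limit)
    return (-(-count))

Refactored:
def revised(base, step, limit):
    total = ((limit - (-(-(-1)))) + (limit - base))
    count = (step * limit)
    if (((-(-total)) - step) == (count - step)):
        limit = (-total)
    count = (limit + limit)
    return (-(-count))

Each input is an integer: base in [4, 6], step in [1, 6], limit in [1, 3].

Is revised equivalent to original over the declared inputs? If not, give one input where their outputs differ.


This is a faithful refactor — same computation, different form, but the computed results match everywhere.
As a probe, take base=4, step=5, limit=3: original runs total becomes 3; next count becomes 15; next ((total - step) == (count - step)) evaluates to false; next count becomes 6; next final value 6; revised runs total becomes 3; next count becomes 15; next (((-(-total)) - step) == (count - step)) evaluates to false; next count becomes 6; next final value 6; both end at 6.
Across all 54 domain points the two functions coincide.
verdict: equivalent


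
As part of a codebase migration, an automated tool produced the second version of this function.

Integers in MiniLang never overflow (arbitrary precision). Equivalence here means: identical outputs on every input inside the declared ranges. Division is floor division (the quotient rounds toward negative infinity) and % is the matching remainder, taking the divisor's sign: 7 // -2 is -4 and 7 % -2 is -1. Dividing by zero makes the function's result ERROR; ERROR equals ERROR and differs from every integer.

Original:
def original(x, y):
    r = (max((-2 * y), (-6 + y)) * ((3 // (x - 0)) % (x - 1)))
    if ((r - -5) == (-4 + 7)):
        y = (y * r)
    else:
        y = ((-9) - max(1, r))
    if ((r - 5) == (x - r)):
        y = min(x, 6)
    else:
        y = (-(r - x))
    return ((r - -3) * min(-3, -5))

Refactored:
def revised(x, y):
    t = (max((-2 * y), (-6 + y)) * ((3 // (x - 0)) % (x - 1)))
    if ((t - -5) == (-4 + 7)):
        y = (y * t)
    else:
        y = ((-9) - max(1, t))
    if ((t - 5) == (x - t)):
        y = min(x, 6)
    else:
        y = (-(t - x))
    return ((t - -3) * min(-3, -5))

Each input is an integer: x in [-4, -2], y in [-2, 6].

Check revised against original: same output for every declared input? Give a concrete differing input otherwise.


This is a faithful refactor — local variable names differ, but the computed results match everywhere.
One worked example (x=-2, y=5) — original: r := 2 | ((r - -5) == (-4 + 7)): false | y := -11 | ((r - 5) == (x - r)): false | y := -4 | result -25; revised: t := 2 | ((t - -5) == (-4 + 7)): false | y := -11 | ((t - 5) == (x - t)): false | y := -4 | result -25; agreement on -25.
Checked all 27 inputs in the declared domain: the outputs agree on every one.
verdict: equivalent


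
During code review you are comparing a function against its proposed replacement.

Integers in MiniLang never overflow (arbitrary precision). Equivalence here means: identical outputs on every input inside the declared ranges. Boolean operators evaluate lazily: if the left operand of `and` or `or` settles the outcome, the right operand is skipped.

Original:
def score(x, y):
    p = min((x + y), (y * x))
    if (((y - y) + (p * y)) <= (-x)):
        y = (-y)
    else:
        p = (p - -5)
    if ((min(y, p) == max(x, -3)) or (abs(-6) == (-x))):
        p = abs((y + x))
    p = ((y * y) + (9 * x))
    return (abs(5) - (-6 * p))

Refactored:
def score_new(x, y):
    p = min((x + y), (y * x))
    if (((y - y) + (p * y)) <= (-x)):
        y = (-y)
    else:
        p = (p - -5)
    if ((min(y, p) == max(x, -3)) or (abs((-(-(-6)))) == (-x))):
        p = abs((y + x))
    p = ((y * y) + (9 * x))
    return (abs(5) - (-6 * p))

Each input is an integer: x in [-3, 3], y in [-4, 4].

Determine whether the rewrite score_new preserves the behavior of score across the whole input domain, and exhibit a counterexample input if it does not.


Changes here: same computation, different form; the full 63-point sweep finds no disagreement.
verdict: equivalent


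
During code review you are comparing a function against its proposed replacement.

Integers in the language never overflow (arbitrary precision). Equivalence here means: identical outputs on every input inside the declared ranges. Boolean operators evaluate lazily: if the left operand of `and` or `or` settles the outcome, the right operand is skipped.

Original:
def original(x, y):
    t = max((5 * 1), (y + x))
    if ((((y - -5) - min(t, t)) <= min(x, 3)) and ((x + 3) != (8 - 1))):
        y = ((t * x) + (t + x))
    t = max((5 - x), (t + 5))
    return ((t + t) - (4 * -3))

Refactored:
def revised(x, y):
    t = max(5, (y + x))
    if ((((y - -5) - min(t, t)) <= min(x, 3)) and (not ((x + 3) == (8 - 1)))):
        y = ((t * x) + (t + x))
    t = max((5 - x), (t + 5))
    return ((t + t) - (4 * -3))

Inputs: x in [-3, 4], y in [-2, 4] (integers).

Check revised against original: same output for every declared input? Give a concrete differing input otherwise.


The two versions differ — the changes include constant usage differs; also comparison usage differs; also arithmetic usage differs; also boolean connective usage differs.
Spot check at x=3, y=-1 — original: t := 5 | ((((y - -5) - min(t, t)) <= min(x, 3)) and ((x + 3) != (8 - 1))): true | y := 23 | t := 10 | result 32. revised: t := 5 | ((((y - -5) - min(t, t)) <= min(x, 3)) and (not ((x + 3) == (8 - 1)))): true | y := 23 | t := 10 | result 32. Both give 32.
Sweeping the whole domain (56 inputs) finds no disagreement.
verdict: equivalent


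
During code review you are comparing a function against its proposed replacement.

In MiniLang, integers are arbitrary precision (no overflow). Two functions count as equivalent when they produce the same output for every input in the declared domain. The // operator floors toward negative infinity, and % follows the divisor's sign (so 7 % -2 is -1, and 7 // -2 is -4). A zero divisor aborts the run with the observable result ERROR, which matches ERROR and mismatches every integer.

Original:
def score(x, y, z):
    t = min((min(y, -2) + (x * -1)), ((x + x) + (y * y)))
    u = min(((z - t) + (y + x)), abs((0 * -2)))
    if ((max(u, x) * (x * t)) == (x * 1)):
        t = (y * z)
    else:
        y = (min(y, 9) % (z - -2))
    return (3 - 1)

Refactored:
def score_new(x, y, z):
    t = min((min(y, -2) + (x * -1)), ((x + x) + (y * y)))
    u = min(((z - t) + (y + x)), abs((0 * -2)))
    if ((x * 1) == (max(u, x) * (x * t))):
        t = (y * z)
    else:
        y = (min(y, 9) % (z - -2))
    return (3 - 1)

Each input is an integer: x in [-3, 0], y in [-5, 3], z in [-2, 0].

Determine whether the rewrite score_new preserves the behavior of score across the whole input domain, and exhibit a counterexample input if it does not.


Side by side, the visible changes include: same computation, different form.
Tracing x=0, y=-1, z=-2: score: t=-2, then u=-1, then ((max(u, x) * (x * t)) == (x * 1)) is true, then t=2, then returns 2 | score_new: t=-2, then u=-1, then ((x * 1) == (max(u, x) * (x * t))) is true, then t=2, then returns 2 — matching result 2.
An exhaustive pass over the 108 declared inputs shows identical outputs.
verdict: equivalent


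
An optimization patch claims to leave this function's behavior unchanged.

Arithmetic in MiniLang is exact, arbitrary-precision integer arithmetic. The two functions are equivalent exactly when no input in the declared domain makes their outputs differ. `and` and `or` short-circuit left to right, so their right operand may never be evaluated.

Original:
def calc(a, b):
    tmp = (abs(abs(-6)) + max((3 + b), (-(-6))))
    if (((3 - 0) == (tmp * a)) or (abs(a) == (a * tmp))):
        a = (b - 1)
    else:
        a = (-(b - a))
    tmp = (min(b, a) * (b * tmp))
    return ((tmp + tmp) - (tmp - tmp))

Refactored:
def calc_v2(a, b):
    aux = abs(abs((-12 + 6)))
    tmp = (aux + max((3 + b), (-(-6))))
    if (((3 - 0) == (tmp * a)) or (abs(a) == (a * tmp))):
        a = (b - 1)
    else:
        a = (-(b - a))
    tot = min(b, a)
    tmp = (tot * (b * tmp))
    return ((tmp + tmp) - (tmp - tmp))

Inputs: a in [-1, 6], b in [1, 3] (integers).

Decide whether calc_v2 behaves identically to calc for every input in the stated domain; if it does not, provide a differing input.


Side by side, the visible changes include: arithmetic usage differs; statement counts differ; constant usage differs; local variable names differ.
One worked example (a=3, b=3) — calc: tmp=12, then (((3 - 0) == (tmp * a)) or (abs(a) == (a * tmp))) is false, then a=0, then tmp=0, then returns 0; calc_v2: aux=6, then tmp=12, then (((3 - 0) == (tmp * a)) or (abs(a) == (a * tmp))) is false, then a=0, then tot=0, then tmp=0, then returns 0; agreement on 0.
Every one of the 24 inputs gives matching results.
verdict: equivalent


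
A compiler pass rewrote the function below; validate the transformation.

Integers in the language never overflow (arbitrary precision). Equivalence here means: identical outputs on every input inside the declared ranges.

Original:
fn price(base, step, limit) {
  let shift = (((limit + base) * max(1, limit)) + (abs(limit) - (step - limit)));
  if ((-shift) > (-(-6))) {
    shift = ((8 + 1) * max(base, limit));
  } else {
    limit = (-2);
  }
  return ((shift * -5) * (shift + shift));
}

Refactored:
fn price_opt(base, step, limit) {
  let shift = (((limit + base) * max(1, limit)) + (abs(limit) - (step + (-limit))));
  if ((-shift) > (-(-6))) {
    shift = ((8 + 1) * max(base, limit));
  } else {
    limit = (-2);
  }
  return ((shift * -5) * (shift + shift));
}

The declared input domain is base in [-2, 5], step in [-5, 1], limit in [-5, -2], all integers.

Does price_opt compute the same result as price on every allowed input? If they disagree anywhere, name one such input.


Side by side, the visible changes include: arithmetic usage differs.
Spot check at base=-1, step=-5, limit=-4 — price: shift=0, then ((-shift) > (-(-6))) is false, then limit=-2, then returns 0. price_opt: shift=0, then ((-shift) > (-(-6))) is false, then limit=-2, then returns 0. Both give 0.
An exhaustive pass over the 224 declared inputs shows identical outputs.
verdict: equivalent


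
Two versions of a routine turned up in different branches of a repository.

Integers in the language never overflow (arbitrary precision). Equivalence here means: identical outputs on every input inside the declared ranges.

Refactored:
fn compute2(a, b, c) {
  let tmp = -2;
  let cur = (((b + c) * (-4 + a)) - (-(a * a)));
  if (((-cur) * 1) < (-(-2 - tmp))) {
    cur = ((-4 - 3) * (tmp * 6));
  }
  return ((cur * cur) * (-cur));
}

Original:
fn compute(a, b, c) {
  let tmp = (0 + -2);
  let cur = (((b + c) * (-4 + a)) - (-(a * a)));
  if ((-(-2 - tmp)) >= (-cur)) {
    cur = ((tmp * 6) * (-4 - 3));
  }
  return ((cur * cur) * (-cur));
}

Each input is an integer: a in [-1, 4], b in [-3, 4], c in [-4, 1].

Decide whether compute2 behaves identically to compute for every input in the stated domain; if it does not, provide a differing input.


Consider the input a=0, b=-1, c=1.
compute: tmp := -2 | cur := 0 | ((-(-2 - tmp)) >= (-cur)): true | cur := 84 | result -592704
compute2: tmp := -2 | cur := 0 | (((-cur) * 1) < (-(-2 - tmp))): false | result 0
-592704 and 0 differ, so these are not the same function on this domain.
verdict: not equivalent; witness: a=0, b=-1, c=1


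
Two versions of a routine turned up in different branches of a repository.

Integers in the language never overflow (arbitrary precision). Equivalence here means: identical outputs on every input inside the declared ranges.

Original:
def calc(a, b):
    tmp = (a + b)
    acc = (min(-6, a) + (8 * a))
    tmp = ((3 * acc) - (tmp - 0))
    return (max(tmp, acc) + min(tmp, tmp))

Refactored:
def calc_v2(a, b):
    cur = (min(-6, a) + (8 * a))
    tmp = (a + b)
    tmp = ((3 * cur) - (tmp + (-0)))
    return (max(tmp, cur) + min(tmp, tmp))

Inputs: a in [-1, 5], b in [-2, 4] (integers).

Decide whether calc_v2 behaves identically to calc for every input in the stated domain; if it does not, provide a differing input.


This is a faithful refactor — arithmetic usage differs, and local variable names differ, but the computed results match everywhere.
Spot check at a=2, b=0 — calc: tmp = 2; acc = 10; tmp = 28; return 56. calc_v2: cur = 10; tmp = 2; tmp = 28; return 56. Both give 56.
An exhaustive pass over the 49 declared inputs shows identical outputs.
verdict: equivalent


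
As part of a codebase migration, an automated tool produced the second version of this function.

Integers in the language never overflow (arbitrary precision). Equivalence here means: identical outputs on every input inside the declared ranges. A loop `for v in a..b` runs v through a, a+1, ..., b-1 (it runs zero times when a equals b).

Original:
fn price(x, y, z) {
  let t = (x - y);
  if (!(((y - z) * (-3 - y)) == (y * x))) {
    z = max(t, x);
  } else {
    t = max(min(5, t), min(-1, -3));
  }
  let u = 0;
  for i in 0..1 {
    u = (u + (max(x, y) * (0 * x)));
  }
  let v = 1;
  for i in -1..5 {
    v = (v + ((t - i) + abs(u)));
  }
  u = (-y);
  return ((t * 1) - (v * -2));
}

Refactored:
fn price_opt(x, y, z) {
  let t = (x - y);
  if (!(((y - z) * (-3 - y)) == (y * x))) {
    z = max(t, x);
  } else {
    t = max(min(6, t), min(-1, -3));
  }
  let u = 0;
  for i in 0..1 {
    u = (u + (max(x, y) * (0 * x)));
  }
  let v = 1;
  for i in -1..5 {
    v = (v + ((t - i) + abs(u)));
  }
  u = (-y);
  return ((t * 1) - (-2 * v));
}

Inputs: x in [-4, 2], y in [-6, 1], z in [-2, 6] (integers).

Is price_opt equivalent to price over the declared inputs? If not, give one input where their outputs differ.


Consider the input x=2, y=-6, z=-2.
price: t = 8; (!(((y - z) * (-3 - y)) == (y * x))) -> false; t = 5; u = 0; [i=0]; u = 0; v = 1; [i=-1]; v = 7; [i=0]; v = 12; [i=1]; v = 16; [i=2]; v = 19; [i=3]; v = 21; [i=4]; v = 22; u = 6; return 49
price_opt: t = 8; (!(((y - z) * (-3 - y)) == (y * x))) -> false; t = 6; u = 0; [i=0]; u = 0; v = 1; [i=-1]; v = 8; [i=0]; v = 14; [i=1]; v = 19; [i=2]; v = 23; [i=3]; v = 26; [i=4]; v = 28; u = 6; return 62
49 and 62 differ, so these are not the same function on this domain.
verdict: not equivalent; witness: x=2, y=-6, z=-2


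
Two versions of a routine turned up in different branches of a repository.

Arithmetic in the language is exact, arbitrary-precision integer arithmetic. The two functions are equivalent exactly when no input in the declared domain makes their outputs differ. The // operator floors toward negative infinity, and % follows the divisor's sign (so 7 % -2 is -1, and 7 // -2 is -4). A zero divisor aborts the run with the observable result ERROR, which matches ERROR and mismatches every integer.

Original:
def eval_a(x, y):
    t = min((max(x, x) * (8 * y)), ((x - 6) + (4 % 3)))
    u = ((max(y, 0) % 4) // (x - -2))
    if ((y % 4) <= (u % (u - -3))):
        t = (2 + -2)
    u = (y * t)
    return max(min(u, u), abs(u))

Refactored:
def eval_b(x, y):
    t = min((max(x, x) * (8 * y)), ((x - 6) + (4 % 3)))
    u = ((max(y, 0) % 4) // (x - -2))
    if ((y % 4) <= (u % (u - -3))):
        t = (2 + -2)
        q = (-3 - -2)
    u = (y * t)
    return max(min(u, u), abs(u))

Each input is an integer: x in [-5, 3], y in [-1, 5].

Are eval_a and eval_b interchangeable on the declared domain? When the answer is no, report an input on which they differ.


The two versions differ — the changes include statement counts differ, and arithmetic usage differs, and constant usage differs, and local variable names differ.
Tracing x=3, y=0: eval_a: t=-2, then u=0, then ((y % 4) <= (u % (u - -3))) is true, then t=0, then u=0, then returns 0 | eval_b: t=-2, then u=0, then ((y % 4) <= (u % (u - -3))) is true, then t=0, then q=-1, then u=0, then returns 0 — matching result 0.
Sweeping the whole domain (63 inputs) finds no disagreement.
verdict: equivalent


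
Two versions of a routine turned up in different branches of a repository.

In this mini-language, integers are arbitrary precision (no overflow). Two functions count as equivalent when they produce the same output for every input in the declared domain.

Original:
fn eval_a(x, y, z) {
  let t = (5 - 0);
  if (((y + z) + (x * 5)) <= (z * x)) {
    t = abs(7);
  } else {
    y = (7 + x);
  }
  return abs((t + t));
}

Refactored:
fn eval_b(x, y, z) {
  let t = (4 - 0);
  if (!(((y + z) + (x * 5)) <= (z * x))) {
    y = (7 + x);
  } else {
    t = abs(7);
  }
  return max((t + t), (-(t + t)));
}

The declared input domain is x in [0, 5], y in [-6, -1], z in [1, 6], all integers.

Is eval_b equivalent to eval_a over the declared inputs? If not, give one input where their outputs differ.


Consider the input x=0, y=-5, z=6.
eval_a: t=5, then (((y + z) + (x * 5)) <= (z * x)) is false, then y=7, then returns 10
eval_b: t=4, then (!(((y + z) + (x * 5)) <= (z * x))) is true, then y=7, then returns 8
10 != 8, so the rewrite changes behavior.
verdict: not equivalent; witness: x=0, y=-5, z=6


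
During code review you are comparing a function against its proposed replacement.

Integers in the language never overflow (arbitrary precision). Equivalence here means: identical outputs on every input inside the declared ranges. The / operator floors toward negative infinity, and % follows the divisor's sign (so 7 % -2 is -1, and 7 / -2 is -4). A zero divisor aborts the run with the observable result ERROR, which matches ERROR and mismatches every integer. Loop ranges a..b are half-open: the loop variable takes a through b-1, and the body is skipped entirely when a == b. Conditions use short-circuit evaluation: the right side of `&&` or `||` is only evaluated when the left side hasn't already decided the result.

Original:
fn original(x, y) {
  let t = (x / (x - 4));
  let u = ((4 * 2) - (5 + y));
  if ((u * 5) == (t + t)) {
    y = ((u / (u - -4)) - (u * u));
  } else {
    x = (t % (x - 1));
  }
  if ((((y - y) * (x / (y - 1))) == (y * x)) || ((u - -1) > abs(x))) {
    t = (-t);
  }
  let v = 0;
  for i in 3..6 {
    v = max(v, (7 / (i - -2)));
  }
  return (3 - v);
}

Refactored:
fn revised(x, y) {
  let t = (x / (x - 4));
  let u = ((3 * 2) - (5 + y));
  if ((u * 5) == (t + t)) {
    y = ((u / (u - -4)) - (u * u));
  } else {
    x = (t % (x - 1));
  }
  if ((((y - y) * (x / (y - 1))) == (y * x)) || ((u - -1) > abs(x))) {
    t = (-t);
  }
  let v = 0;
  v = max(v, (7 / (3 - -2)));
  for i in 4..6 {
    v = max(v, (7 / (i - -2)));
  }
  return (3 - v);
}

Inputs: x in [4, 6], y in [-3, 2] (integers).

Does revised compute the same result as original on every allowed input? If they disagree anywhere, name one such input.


These are not equivalent — on x=5, y=1 the outputs split (2 vs ERROR).
original: t=5, then u=2, then ((u * 5) == (t + t)) is true, then y=-4, then ((((y - y) * (x / (y - 1))) == (y * x)) || ((u - -1) > abs(x))) is false, then v=0, then (i=3), then v=1, then (i=4), then v=1, then (i=5), then v=1, then returns 2
revised: t=5, then u=0, then ((u * 5) == (t + t)) is false, then x=1, then a zero divisor aborts: ERROR
verdict: not equivalent; witness: x=5, y=1


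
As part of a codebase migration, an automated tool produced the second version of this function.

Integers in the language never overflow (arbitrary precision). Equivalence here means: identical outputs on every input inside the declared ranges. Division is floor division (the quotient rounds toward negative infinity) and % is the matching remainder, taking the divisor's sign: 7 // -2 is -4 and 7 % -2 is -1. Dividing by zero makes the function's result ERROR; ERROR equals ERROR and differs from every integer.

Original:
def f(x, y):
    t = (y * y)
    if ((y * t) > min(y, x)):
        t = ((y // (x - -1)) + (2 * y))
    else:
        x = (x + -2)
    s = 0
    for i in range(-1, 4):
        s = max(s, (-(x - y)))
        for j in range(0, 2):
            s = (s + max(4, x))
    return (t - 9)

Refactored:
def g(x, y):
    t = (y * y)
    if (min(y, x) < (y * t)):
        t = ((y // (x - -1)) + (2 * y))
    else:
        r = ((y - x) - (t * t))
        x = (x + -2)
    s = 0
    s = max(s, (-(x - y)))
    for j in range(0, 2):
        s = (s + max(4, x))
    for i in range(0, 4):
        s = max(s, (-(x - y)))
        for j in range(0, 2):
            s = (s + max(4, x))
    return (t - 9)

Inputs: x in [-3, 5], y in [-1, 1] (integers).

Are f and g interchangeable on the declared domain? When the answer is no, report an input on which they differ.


Changes here: local variable names differ, and constant usage differs, and loop structure differs, and comparison usage differs, and statement counts differ, and arithmetic usage differs, and min/max/abs usage differs; the full 27-point sweep finds no disagreement.
verdict: equivalent


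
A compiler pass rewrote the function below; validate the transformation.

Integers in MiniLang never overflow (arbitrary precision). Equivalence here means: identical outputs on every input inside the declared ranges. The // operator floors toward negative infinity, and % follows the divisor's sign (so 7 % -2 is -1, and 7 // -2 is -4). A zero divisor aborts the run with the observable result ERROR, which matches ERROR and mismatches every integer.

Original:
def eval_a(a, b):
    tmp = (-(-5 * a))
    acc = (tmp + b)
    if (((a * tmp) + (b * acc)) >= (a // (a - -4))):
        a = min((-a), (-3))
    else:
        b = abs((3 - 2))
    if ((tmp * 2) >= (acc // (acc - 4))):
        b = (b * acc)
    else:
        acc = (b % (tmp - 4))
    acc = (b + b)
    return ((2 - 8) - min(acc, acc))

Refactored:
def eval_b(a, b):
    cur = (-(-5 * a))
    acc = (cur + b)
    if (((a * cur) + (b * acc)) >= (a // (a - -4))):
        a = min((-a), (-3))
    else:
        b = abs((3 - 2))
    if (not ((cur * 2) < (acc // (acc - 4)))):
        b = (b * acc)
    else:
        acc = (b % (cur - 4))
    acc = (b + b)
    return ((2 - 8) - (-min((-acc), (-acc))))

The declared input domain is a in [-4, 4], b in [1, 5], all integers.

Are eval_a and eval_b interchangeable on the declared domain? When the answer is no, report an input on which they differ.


The suspicious-looking change has no observable effect anywhere in the declared ranges.
Tracing a=-4, b=3: eval_a: tmp = -20; acc = -17; division by zero -> ERROR | eval_b: cur = -20; acc = -17; division by zero -> ERROR — matching result ERROR.
Across all 45 domain points the two functions coincide.
verdict: equivalent


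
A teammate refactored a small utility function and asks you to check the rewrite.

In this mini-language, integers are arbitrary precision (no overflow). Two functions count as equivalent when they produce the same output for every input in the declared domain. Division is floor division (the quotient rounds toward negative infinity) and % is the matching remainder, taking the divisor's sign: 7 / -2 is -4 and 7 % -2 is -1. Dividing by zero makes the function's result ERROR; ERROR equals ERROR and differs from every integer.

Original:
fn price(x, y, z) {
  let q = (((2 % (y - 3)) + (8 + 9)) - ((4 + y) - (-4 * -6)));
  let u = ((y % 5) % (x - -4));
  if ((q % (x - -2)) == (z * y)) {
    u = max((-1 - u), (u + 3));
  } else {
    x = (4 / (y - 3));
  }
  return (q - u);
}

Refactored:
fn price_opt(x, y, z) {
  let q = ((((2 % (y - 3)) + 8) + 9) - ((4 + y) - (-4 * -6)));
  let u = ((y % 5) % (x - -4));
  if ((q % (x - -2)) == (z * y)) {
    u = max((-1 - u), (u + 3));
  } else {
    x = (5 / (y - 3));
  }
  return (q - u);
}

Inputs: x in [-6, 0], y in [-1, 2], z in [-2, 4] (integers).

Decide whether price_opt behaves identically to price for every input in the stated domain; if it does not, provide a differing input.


Equivalent. Although `4` became `5`, no input in the stated domain can expose it.
Checked all 196 inputs in the declared domain: the outputs agree on every one.
One worked example (x=-4, y=-1, z=2) — price: q = 36; division by zero -> ERROR; price_opt: q = 36; division by zero -> ERROR; agreement on ERROR.
verdict: equivalent
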